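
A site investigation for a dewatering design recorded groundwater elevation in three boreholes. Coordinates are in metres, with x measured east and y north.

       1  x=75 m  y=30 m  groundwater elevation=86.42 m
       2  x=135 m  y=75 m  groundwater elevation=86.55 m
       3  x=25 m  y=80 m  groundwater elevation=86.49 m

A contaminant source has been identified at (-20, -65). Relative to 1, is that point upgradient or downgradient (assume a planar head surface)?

With h = a·x + b·y + c and 1 as origin, the differences give:
  60·a + 45·b = +0.13
  (-50)·a + 50·b = +0.07
Eliminate b (×50 and ×45, subtract): 5250·a = 3.350 → a = ∂h/∂x = +0.0006381
Back-substitute: b = ∂h/∂y = +0.002038.
Head at (-20, -65) = 86.42 + (+0.0006381)·(-95) + (+0.002038)·(-95) = 86.17 m.
That is lower than the 86.42 m at 1, so the point is downgradient.

downgradient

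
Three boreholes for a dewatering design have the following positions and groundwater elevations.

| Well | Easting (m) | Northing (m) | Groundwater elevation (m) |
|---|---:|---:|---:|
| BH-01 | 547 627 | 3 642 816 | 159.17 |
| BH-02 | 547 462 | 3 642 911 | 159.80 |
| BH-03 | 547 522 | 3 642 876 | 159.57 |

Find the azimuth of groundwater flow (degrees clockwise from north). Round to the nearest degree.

127°

Differences from BH-01: to BH-02 (Δx, Δy, Δh) = (-165, 95, +0.63); to BH-03 = (-105, 60, +0.40).
Solve a·Δx + b·Δy = Δh: det = (-165)·60 − (-105)·95 = 75.
∂h/∂x = [(+0.63)·60 − (+0.40)·95] / 75 = -0.002667
∂h/∂y = [(-165)·(+0.40) − (-105)·(+0.63)] / 75 = +0.002000
Flow direction (−∇h) has components (+0.002667 E, -0.002000 N).
Azimuth = atan2(E, N) = atan2(+0.002667, -0.002000) = 126.9° ≈ 127°.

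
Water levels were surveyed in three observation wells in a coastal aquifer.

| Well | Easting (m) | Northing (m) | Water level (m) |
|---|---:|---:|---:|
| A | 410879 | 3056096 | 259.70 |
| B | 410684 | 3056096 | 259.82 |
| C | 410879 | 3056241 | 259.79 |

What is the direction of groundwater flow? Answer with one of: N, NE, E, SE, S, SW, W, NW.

SE

∂h/∂x = (259.82 − 259.70) / (410684 − 410879) = -0.0006154
∂h/∂y = (259.79 − 259.70) / (3056241 − 3056096) = +0.0006207
Flow = −∇h = (+0.0006154 east, -0.0006207 north), which points southeast.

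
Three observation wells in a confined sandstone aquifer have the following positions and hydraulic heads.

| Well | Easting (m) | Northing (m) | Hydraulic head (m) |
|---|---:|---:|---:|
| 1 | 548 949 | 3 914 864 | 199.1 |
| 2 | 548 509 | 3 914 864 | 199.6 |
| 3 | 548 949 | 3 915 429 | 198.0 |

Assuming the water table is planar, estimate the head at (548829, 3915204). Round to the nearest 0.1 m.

198.6 m

∂h/∂x = (199.6 − 199.1) / (548509 − 548949) = -0.001136
∂h/∂y = (198.0 − 199.1) / (3915429 − 3914864) = -0.001947
h(548829, 3915204) = 199.1 + (-0.001136)·(-120) + (-0.001947)·(340) = 199.1 +0.136 -0.662 = 198.574 m.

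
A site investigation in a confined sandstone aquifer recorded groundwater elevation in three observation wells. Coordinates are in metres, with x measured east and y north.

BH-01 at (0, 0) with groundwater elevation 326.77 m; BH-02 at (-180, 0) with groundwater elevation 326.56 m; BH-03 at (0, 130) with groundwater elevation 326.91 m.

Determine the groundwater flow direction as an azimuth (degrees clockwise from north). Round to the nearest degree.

227°

∂h/∂x = (326.56 − 326.77) / (-180 − 0) = +0.001167
∂h/∂y = (326.91 − 326.77) / (130 − 0) = +0.001077
Flow direction (−∇h) has components (-0.001167 E, -0.001077 N).
Azimuth = atan2(E, N) = atan2(-0.001167, -0.001077) = 227.3° ≈ 227°.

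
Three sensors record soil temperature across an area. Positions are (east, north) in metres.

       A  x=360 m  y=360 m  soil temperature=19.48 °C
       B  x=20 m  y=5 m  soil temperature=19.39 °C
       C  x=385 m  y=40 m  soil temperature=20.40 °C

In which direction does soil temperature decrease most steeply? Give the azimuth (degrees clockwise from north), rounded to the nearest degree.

311°

Taking A as reference: B−A = (-340, -355, -0.09); C−A = (25, -320, +0.92).
Determinant of the coordinate differences = (-340)·(-320) − 25·(-355) = 117675.
∂T/∂x = [(-0.09)·(-320) − (+0.92)·(-355)] / 117675 = +0.003020
∂T/∂y = [(-340)·(+0.92) − 25·(-0.09)] / 117675 = -0.002639
Steepest decrease is along −∇f: components (-0.003020 E, +0.002639 N).
Azimuth = atan2(-0.003020, +0.002639) = 311.1° ≈ 311°.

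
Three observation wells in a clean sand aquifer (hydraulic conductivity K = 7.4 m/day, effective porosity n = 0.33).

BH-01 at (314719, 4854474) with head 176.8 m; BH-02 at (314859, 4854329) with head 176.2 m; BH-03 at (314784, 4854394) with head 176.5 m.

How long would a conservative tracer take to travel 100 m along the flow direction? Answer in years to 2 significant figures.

4.0 years

Three-point gradient (reference BH-01): Δ to BH-02 = (140, -145, -0.6), Δ to BH-03 = (65, -80, -0.3).
∂h/∂x = -0.002535, ∂h/∂y = +0.001690 (det = -1775).
|∇h| = √(-0.002535² + 0.001690²) = 0.003047
Seepage velocity v = K·i/n = 7.4 × 0.003047 / 0.33 = 0.06833 m/day.
t = 100 / 0.06833 = 1463 days = 4.01 years.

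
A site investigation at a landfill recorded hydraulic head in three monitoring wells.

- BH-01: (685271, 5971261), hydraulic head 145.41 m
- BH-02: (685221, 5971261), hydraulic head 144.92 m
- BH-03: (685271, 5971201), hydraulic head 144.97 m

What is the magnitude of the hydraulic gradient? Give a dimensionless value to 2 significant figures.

0.012

∂h/∂x = (144.92 − 145.41) / (685221 − 685271) = +0.009800
∂h/∂y = (144.97 − 145.41) / (5971201 − 5971261) = +0.007333
|∇h| = √(0.009800² + 0.007333²) = 0.01224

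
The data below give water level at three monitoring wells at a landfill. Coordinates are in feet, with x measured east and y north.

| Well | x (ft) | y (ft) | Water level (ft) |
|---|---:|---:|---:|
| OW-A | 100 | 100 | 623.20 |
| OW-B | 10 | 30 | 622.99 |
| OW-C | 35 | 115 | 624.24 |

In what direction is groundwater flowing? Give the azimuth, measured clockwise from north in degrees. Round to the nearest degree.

147°

With h = a·x + b·y + c and OW-A as origin, the differences give:
  (-90)·a + (-70)·b = -0.21
  (-65)·a + 15·b = +1.04
Eliminate b (×15 and ×(-70), subtract): -5900·a = 69.650 → a = ∂h/∂x = -0.01181
Back-substitute: b = ∂h/∂y = +0.01818.
Flow direction (−∇h) has components (+0.01181 E, -0.01818 N).
Azimuth = atan2(E, N) = atan2(+0.01181, -0.01818) = 147.0° ≈ 147°.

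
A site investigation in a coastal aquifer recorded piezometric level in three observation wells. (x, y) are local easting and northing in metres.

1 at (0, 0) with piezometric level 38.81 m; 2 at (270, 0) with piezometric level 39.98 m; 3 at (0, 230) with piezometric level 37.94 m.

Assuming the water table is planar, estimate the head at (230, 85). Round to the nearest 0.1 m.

39.5 m

∂h/∂x = (39.98 − 38.81) / (270 − 0) = +0.004333
∂h/∂y = (37.94 − 38.81) / (230 − 0) = -0.003783
h(230, 85) = 38.81 + (+0.004333)·(230) + (-0.003783)·(85) = 38.81 +0.997 -0.322 = 39.485 m.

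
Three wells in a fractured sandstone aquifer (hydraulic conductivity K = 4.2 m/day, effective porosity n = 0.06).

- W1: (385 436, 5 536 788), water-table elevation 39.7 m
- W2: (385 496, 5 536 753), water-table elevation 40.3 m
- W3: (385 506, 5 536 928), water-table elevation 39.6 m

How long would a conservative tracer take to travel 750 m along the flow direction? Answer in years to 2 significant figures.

With h = a·x + b·y + c and W1 as origin, the differences give:
  60·a + (-35)·b = +0.6
  70·a + 140·b = -0.1
Eliminate b (×140 and ×(-35), subtract): 10850·a = 80.50 → a = ∂h/∂x = +0.007419
Back-substitute: b = ∂h/∂y = -0.004424.
|∇h| = √(0.007419² + -0.004424²) = 0.008638
Seepage velocity v = K·i/n = 4.2 × 0.008638 / 0.06 = 0.6047 m/day.
t = 750 / 0.6047 = 1240 days = 3.39 years.

3.4 years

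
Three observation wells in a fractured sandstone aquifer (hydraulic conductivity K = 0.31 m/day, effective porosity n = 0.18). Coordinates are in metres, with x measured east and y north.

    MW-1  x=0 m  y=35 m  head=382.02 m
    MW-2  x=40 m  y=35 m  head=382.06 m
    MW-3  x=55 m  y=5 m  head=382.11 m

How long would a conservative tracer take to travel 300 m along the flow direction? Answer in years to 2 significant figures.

Differences from MW-1: to MW-2 (Δx, Δy, Δh) = (40, 0, +0.04); to MW-3 = (55, -30, +0.09).
Solve a·Δx + b·Δy = Δh: det = 40·(-30) − 55·0 = -1200.
∂h/∂x = [(+0.04)·(-30) − (+0.09)·0] / -1200 = +0.001000
∂h/∂y = [40·(+0.09) − 55·(+0.04)] / -1200 = -0.001167
|∇h| = √(0.001000² + -0.001167²) = 0.001537
Seepage velocity v = K·i/n = 0.31 × 0.001537 / 0.18 = 0.002647 m/day.
t = 300 / 0.002647 = 1.133e+05 days = 310 years.

310 years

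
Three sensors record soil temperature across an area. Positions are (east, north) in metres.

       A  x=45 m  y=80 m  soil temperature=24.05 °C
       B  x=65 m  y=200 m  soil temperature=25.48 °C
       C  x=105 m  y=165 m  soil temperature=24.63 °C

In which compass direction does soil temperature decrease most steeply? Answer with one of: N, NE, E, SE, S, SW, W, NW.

SE

With T = a·x + b·y + c and A as origin, the differences give:
  20·a + 120·b = +1.43
  60·a + 85·b = +0.58
Eliminate b (×85 and ×120, subtract): -5500·a = 51.950 → a = ∂T/∂x = -0.009445
Back-substitute: b = ∂T/∂y = +0.01349.
Steepest decrease is along −∇f = (+0.009445 E, -0.01349 N) → southeast.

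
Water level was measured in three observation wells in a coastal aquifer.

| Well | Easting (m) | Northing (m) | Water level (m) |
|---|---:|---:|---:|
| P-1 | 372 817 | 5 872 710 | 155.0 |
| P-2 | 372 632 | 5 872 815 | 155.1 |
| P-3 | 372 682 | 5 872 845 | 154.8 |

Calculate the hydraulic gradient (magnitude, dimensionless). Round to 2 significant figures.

With h = a·x + b·y + c and P-1 as origin, the differences give:
  (-185)·a + 105·b = +0.1
  (-135)·a + 135·b = -0.2
Eliminate b (×135 and ×105, subtract): -10800·a = 34.50 → a = ∂h/∂x = -0.003194
Back-substitute: b = ∂h/∂y = -0.004676.
|∇h| = √(-0.003194² + -0.004676²) = 0.005663

0.0057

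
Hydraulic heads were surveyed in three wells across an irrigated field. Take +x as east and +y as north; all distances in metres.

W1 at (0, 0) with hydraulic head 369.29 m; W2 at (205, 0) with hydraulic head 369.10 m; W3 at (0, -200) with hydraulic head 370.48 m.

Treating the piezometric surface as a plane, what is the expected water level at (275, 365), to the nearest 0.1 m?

∂h/∂x = (369.10 − 369.29) / (205 − 0) = -0.0009268
∂h/∂y = (370.48 − 369.29) / (-200 − 0) = -0.005950
h(275, 365) = 369.29 + (-0.0009268)·(275) + (-0.005950)·(365) = 369.29 -0.255 -2.172 = 366.863 m.

366.9 m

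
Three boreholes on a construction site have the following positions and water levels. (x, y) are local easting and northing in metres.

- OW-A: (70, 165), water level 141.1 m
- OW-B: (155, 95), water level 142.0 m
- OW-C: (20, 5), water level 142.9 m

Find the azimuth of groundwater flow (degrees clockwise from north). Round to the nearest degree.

Differences from OW-A: to OW-B (Δx, Δy, Δh) = (85, -70, +0.9); to OW-C = (-50, -160, +1.8).
Determinant of the coordinate differences = 85·(-160) − (-50)·(-70) = -17100.
∂h/∂x = [(+0.9)·(-160) − (+1.8)·(-70)] / -17100 = +0.001053
∂h/∂y = [85·(+1.8) − (-50)·(+0.9)] / -17100 = -0.01158
Flow direction (−∇h) has components (-0.001053 E, +0.01158 N).
Azimuth = atan2(E, N) = atan2(-0.001053, +0.01158) = 354.8° ≈ 355°.

355°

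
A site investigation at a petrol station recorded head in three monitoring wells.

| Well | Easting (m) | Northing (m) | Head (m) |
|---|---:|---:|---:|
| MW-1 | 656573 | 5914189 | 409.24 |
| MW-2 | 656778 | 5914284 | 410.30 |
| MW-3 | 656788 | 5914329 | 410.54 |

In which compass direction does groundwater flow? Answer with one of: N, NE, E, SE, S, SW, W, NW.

SW

Taking MW-1 as reference: MW-2−MW-1 = (205, 95, +1.06); MW-3−MW-1 = (215, 140, +1.30).
Determinant of the coordinate differences = 205·140 − 215·95 = 8275.
∂h/∂x = [(+1.06)·140 − (+1.30)·95] / 8275 = +0.003009
∂h/∂y = [205·(+1.30) − 215·(+1.06)] / 8275 = +0.004665
Flow = −∇h = (-0.003009 east, -0.004665 north), which points southwest.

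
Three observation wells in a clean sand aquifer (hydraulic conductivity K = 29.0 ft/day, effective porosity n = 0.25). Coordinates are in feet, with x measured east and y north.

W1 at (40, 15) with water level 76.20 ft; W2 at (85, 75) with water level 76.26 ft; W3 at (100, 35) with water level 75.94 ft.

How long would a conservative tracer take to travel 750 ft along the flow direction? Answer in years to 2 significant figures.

2.1 years

Taking W1 as reference: W2−W1 = (45, 60, +0.06); W3−W1 = (60, 20, -0.26).
Determinant of the coordinate differences = 45·20 − 60·60 = -2700.
∂h/∂x = [(+0.06)·20 − (-0.26)·60] / -2700 = -0.006222
∂h/∂y = [45·(-0.26) − 60·(+0.06)] / -2700 = +0.005667
|∇h| = √(-0.006222² + 0.005667²) = 0.008416
Seepage velocity v = K·i/n = 29.0 × 0.008416 / 0.25 = 0.9763 ft/day.
t = 750 / 0.9763 = 768.2 days = 2.1 years.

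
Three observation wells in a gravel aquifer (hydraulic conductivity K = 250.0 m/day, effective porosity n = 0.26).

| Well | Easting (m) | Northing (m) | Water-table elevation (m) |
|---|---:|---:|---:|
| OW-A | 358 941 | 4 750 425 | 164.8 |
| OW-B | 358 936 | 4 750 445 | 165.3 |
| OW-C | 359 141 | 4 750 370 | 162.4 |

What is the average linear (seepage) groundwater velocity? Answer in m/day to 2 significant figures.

23 m/day

With h = a·x + b·y + c and OW-A as origin, the differences give:
  (-5)·a + 20·b = +0.5
  200·a + (-55)·b = -2.4
Eliminate b (×(-55) and ×20, subtract): -3725·a = 20.50 → a = ∂h/∂x = -0.005503
Back-substitute: b = ∂h/∂y = +0.02362.
|∇h| = √(-0.005503² + 0.02362²) = 0.02425
Seepage velocity v = K·i/n = 250.0 × 0.02425 / 0.26 = 23.32 m/day.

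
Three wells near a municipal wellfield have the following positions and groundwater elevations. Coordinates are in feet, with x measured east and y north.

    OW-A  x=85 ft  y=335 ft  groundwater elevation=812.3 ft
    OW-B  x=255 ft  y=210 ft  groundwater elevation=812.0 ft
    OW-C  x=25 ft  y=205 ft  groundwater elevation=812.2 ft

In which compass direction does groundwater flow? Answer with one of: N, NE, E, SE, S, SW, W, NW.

SE

Differences from OW-A: to OW-B (Δx, Δy, Δh) = (170, -125, -0.3); to OW-C = (-60, -130, -0.1).
Determinant of the coordinate differences = 170·(-130) − (-60)·(-125) = -29600.
∂h/∂x = [(-0.3)·(-130) − (-0.1)·(-125)] / -29600 = -0.0008953
∂h/∂y = [170·(-0.1) − (-60)·(-0.3)] / -29600 = +0.001182
Flow = −∇h = (+0.0008953 east, -0.001182 north), which points southeast.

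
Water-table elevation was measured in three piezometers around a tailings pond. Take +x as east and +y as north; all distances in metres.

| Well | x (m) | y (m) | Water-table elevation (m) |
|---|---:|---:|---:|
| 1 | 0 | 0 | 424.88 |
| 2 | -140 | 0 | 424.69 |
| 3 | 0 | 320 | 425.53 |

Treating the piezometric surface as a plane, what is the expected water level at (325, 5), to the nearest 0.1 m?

∂h/∂x = (424.69 − 424.88) / (-140 − 0) = +0.001357
∂h/∂y = (425.53 − 424.88) / (320 − 0) = +0.002031
h(325, 5) = 424.88 + (+0.001357)·(325) + (+0.002031)·(5) = 424.88 +0.441 +0.010 = 425.331 m.

425.3 m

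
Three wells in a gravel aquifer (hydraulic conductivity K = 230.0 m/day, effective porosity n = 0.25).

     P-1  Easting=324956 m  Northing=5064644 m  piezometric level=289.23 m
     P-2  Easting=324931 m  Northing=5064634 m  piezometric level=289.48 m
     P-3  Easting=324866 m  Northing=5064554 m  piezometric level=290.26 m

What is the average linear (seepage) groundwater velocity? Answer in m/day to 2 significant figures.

8.6 m/day

Differences from P-1: to P-2 (Δx, Δy, Δh) = (-25, -10, +0.25); to P-3 = (-90, -90, +1.03).
Solve a·Δx + b·Δy = Δh: det = (-25)·(-90) − (-90)·(-10) = 1350.
∂h/∂x = [(+0.25)·(-90) − (+1.03)·(-10)] / 1350 = -0.009037
∂h/∂y = [(-25)·(+1.03) − (-90)·(+0.25)] / 1350 = -0.002407
|∇h| = √(-0.009037² + -0.002407²) = 0.009352
Seepage velocity v = K·i/n = 230.0 × 0.009352 / 0.25 = 8.604 m/day.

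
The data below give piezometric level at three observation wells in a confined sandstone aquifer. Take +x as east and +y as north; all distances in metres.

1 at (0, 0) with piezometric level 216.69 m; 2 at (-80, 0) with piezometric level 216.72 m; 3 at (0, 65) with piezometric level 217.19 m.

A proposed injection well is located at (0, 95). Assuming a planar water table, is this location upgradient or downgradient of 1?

∂h/∂x = (216.72 − 216.69) / (-80 − 0) = -0.0003750
∂h/∂y = (217.19 − 216.69) / (65 − 0) = +0.007692
Head at (0, 95) = 216.69 + (-0.0003750)·(0) + (+0.007692)·(95) = 217.42 m.
That is higher than the 216.69 m at 1, so the point is upgradient.

upgradient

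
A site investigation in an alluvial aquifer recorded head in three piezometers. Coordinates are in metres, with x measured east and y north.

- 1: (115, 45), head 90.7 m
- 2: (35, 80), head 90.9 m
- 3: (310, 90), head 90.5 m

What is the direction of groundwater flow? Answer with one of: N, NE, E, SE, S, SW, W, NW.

SE

Taking 1 as reference: 2−1 = (-80, 35, +0.2); 3−1 = (195, 45, -0.2).
Determinant of the coordinate differences = (-80)·45 − 195·35 = -10425.
∂h/∂x = [(+0.2)·45 − (-0.2)·35] / -10425 = -0.001535
∂h/∂y = [(-80)·(-0.2) − 195·(+0.2)] / -10425 = +0.002206
Flow = −∇h = (+0.001535 east, -0.002206 north), which points southeast.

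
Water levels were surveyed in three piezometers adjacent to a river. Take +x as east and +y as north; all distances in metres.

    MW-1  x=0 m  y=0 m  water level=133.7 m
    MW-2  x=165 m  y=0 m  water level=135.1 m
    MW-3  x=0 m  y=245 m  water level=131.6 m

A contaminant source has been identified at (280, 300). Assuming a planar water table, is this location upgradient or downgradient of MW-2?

downgradient

∂h/∂x = (135.1 − 133.7) / (165 − 0) = +0.008485
∂h/∂y = (131.6 − 133.7) / (245 − 0) = -0.008571
Head at (280, 300) = 133.7 + (+0.008485)·(280) + (-0.008571)·(300) = 133.50 m.
That is lower than the 135.1 m at MW-2, so the point is downgradient.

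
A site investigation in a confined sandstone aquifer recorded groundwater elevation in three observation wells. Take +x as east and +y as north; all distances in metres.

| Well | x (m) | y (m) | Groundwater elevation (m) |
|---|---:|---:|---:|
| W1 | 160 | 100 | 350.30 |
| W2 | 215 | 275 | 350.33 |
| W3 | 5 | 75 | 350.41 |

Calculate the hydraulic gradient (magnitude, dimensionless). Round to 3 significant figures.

0.000881

With h = a·x + b·y + c and W1 as origin, the differences give:
  55·a + 175·b = +0.03
  (-155)·a + (-25)·b = +0.11
Eliminate b (×(-25) and ×175, subtract): 25750·a = -20.000 → a = ∂h/∂x = -0.0007767
Back-substitute: b = ∂h/∂y = +0.0004155.
|∇h| = √(-0.0007767² + 0.0004155²) = 0.0008809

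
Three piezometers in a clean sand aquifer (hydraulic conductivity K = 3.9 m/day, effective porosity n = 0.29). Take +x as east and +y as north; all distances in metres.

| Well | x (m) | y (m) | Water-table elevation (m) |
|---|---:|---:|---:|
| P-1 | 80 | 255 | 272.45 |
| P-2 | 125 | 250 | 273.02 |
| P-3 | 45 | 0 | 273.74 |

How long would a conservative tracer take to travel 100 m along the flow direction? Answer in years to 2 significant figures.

1.5 years

Taking P-1 as reference: P-2−P-1 = (45, -5, +0.57); P-3−P-1 = (-35, -255, +1.29).
Determinant of the coordinate differences = 45·(-255) − (-35)·(-5) = -11650.
∂h/∂x = [(+0.57)·(-255) − (+1.29)·(-5)] / -11650 = +0.01192
∂h/∂y = [45·(+1.29) − (-35)·(+0.57)] / -11650 = -0.006695
|∇h| = √(0.01192² + -0.006695²) = 0.01367
Seepage velocity v = K·i/n = 3.9 × 0.01367 / 0.29 = 0.1838 m/day.
t = 100 / 0.1838 = 544.1 days = 1.49 years.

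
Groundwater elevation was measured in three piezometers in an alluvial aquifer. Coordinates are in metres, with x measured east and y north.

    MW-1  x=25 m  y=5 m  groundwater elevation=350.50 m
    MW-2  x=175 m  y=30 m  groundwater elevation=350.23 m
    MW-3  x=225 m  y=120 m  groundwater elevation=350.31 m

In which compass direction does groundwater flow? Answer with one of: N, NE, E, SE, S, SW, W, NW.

SE

Differences from MW-1: to MW-2 (Δx, Δy, Δh) = (150, 25, -0.27); to MW-3 = (200, 115, -0.19).
Solve a·Δx + b·Δy = Δh: det = 150·115 − 200·25 = 12250.
∂h/∂x = [(-0.27)·115 − (-0.19)·25] / 12250 = -0.002147
∂h/∂y = [150·(-0.19) − 200·(-0.27)] / 12250 = +0.002082
Flow = −∇h = (+0.002147 east, -0.002082 north), which points southeast.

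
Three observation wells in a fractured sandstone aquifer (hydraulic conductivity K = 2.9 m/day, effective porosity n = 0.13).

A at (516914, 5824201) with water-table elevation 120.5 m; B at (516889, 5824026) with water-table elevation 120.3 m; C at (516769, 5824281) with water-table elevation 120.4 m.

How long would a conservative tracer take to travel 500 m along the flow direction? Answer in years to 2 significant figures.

39 years

With h = a·x + b·y + c and A as origin, the differences give:
  (-25)·a + (-175)·b = -0.2
  (-145)·a + 80·b = -0.1
Eliminate b (×80 and ×(-175), subtract): -27375·a = -33.50 → a = ∂h/∂x = +0.001224
Back-substitute: b = ∂h/∂y = +0.0009680.
|∇h| = √(0.001224² + 0.0009680²) = 0.001561
Seepage velocity v = K·i/n = 2.9 × 0.001561 / 0.13 = 0.03482 m/day.
t = 500 / 0.03482 = 1.436e+04 days = 39.3 years.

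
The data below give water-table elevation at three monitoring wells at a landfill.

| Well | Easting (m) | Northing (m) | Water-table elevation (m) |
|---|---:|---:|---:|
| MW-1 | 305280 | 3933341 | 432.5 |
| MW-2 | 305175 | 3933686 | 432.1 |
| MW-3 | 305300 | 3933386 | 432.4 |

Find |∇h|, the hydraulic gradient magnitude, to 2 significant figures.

0.0021

Three-point gradient (reference MW-1): Δ to MW-2 = (-105, 345, -0.4), Δ to MW-3 = (20, 45, -0.1).
∂h/∂x = -0.001419, ∂h/∂y = -0.001591 (det = -11625).
|∇h| = √(-0.001419² + -0.001591²) = 0.002132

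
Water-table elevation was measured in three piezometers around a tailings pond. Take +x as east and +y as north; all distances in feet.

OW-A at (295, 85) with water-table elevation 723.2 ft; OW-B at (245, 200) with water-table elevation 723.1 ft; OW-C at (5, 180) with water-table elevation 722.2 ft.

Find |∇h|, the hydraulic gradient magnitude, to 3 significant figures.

Differences from OW-A: to OW-B (Δx, Δy, Δh) = (-50, 115, -0.1); to OW-C = (-290, 95, -1.0).
Solve a·Δx + b·Δy = Δh: det = (-50)·95 − (-290)·115 = 28600.
∂h/∂x = [(-0.1)·95 − (-1.0)·115] / 28600 = +0.003689
∂h/∂y = [(-50)·(-1.0) − (-290)·(-0.1)] / 28600 = +0.0007343
|∇h| = √(0.003689² + 0.0007343²) = 0.003761

0.00376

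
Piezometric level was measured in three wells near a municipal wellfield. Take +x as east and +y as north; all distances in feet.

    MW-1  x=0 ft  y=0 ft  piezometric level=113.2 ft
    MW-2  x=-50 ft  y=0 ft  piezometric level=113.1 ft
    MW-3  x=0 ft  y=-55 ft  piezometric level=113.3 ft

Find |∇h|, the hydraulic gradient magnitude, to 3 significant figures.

0.00270

∂h/∂x = (113.1 − 113.2) / (-50 − 0) = +0.002000
∂h/∂y = (113.3 − 113.2) / (-55 − 0) = -0.001818
|∇h| = √(0.002000² + -0.001818²) = 0.002703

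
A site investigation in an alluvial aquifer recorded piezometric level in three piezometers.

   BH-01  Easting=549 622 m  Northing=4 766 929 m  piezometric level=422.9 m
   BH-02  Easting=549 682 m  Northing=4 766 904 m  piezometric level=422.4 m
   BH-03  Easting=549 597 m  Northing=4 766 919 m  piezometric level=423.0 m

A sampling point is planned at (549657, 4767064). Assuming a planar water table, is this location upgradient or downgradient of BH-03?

upgradient

Differences from BH-01: to BH-02 (Δx, Δy, Δh) = (60, -25, -0.5); to BH-03 = (-25, -10, +0.1).
Determinant of the coordinate differences = 60·(-10) − (-25)·(-25) = -1225.
∂h/∂x = [(-0.5)·(-10) − (+0.1)·(-25)] / -1225 = -0.006122
∂h/∂y = [60·(+0.1) − (-25)·(-0.5)] / -1225 = +0.005306
Head at (549657, 4767064) = 422.9 + (-0.006122)·(35) + (+0.005306)·(135) = 423.40 m.
That is higher than the 423.0 m at BH-03, so the point is upgradient.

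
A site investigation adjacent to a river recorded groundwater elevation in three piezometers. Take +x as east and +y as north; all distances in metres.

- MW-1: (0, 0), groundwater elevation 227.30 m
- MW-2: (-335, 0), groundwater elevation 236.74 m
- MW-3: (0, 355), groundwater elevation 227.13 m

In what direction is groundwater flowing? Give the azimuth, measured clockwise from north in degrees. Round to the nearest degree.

∂h/∂x = (236.74 − 227.30) / (-335 − 0) = -0.02818
∂h/∂y = (227.13 − 227.30) / (355 − 0) = -0.0004789
Flow direction (−∇h) has components (+0.02818 E, +0.0004789 N).
Azimuth = atan2(E, N) = atan2(+0.02818, +0.0004789) = 89.0° ≈ 089°.

089°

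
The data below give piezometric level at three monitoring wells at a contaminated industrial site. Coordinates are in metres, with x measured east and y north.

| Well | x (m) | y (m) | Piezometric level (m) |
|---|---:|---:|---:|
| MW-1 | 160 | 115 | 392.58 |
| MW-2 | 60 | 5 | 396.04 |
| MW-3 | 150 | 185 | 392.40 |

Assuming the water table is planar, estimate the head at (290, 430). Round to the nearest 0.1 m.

387.0 m

Taking MW-1 as reference: MW-2−MW-1 = (-100, -110, +3.46); MW-3−MW-1 = (-10, 70, -0.18).
Determinant of the coordinate differences = (-100)·70 − (-10)·(-110) = -8100.
∂h/∂x = [(+3.46)·70 − (-0.18)·(-110)] / -8100 = -0.02746
∂h/∂y = [(-100)·(-0.18) − (-10)·(+3.46)] / -8100 = -0.006494
h(290, 430) = 392.58 + (-0.02746)·(130) + (-0.006494)·(315) = 392.58 -3.569 -2.046 = 386.965 m.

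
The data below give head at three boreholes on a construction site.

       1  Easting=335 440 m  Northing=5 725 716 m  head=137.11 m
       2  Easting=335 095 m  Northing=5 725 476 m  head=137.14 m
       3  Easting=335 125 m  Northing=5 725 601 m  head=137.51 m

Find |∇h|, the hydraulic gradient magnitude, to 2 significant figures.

0.0044

Differences from 1: to 2 (Δx, Δy, Δh) = (-345, -240, +0.03); to 3 = (-315, -115, +0.40).
Determinant of the coordinate differences = (-345)·(-115) − (-315)·(-240) = -35925.
∂h/∂x = [(+0.03)·(-115) − (+0.40)·(-240)] / -35925 = -0.002576
∂h/∂y = [(-345)·(+0.40) − (-315)·(+0.03)] / -35925 = +0.003578
|∇h| = √(-0.002576² + 0.003578²) = 0.004409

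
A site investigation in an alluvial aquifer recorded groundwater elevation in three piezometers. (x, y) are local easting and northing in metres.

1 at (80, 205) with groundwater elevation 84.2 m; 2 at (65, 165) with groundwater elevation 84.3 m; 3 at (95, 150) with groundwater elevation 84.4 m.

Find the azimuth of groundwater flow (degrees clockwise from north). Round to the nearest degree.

331°

Taking 1 as reference: 2−1 = (-15, -40, +0.1); 3−1 = (15, -55, +0.2).
Determinant of the coordinate differences = (-15)·(-55) − 15·(-40) = 1425.
∂h/∂x = [(+0.1)·(-55) − (+0.2)·(-40)] / 1425 = +0.001754
∂h/∂y = [(-15)·(+0.2) − 15·(+0.1)] / 1425 = -0.003158
Flow direction (−∇h) has components (-0.001754 E, +0.003158 N).
Azimuth = atan2(E, N) = atan2(-0.001754, +0.003158) = 330.9° ≈ 331°.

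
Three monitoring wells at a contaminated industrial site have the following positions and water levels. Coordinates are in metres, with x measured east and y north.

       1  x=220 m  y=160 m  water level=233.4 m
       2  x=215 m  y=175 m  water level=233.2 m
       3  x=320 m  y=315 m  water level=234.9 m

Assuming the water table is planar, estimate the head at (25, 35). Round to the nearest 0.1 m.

Taking 1 as reference: 2−1 = (-5, 15, -0.2); 3−1 = (100, 155, +1.5).
Determinant of the coordinate differences = (-5)·155 − 100·15 = -2275.
∂h/∂x = [(-0.2)·155 − (+1.5)·15] / -2275 = +0.02352
∂h/∂y = [(-5)·(+1.5) − 100·(-0.2)] / -2275 = -0.005495
h(25, 35) = 233.4 + (+0.02352)·(-195) + (-0.005495)·(-125) = 233.4 -4.586 +0.687 = 229.501 m.

229.5 m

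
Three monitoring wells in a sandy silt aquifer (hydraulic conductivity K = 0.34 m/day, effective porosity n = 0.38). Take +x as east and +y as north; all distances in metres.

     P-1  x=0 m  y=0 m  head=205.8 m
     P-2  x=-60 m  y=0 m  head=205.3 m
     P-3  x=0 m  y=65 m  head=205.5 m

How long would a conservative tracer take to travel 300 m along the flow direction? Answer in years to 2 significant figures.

96 years

∂h/∂x = (205.3 − 205.8) / (-60 − 0) = +0.008333
∂h/∂y = (205.5 − 205.8) / (65 − 0) = -0.004615
|∇h| = √(0.008333² + -0.004615²) = 0.009526
Seepage velocity v = K·i/n = 0.34 × 0.009526 / 0.38 = 0.008523 m/day.
t = 300 / 0.008523 = 3.52e+04 days = 96.4 years.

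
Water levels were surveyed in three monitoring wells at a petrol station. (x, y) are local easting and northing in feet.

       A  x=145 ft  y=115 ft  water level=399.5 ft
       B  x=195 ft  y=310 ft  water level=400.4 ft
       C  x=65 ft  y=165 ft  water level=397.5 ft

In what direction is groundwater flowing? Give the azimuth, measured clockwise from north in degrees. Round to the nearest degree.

274°

Differences from A: to B (Δx, Δy, Δh) = (50, 195, +0.9); to C = (-80, 50, -2.0).
Determinant of the coordinate differences = 50·50 − (-80)·195 = 18100.
∂h/∂x = [(+0.9)·50 − (-2.0)·195] / 18100 = +0.02403
∂h/∂y = [50·(-2.0) − (-80)·(+0.9)] / 18100 = -0.001547
Flow direction (−∇h) has components (-0.02403 E, +0.001547 N).
Azimuth = atan2(E, N) = atan2(-0.02403, +0.001547) = 273.7° ≈ 274°.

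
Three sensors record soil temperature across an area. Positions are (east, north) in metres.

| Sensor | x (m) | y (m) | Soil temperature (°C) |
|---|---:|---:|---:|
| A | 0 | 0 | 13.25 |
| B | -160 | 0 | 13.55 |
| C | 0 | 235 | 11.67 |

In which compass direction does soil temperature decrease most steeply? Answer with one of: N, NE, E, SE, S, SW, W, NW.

N

∂T/∂x = (13.55 − 13.25) / (-160 − 0) = -0.001875
∂T/∂y = (11.67 − 13.25) / (235 − 0) = -0.006723
Steepest decrease is along −∇f = (+0.001875 E, +0.006723 N) → north.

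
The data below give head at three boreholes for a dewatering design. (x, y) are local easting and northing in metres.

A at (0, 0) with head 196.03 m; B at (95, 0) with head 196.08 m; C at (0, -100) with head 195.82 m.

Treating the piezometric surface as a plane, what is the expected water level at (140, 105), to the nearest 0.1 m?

∂h/∂x = (196.08 − 196.03) / (95 − 0) = +0.0005263
∂h/∂y = (195.82 − 196.03) / (-100 − 0) = +0.002100
h(140, 105) = 196.03 + (+0.0005263)·(140) + (+0.002100)·(105) = 196.03 +0.074 +0.221 = 196.324 m.

196.3 m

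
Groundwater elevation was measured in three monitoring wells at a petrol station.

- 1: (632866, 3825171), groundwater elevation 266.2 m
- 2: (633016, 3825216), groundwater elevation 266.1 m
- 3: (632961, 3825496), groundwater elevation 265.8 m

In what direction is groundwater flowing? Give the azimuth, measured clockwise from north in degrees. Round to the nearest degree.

016°

Differences from 1: to 2 (Δx, Δy, Δh) = (150, 45, -0.1); to 3 = (95, 325, -0.4).
Determinant of the coordinate differences = 150·325 − 95·45 = 44475.
∂h/∂x = [(-0.1)·325 − (-0.4)·45] / 44475 = -0.0003260
∂h/∂y = [150·(-0.4) − 95·(-0.1)] / 44475 = -0.001135
Flow direction (−∇h) has components (+0.0003260 E, +0.001135 N).
Azimuth = atan2(E, N) = atan2(+0.0003260, +0.001135) = 16.0° ≈ 016°.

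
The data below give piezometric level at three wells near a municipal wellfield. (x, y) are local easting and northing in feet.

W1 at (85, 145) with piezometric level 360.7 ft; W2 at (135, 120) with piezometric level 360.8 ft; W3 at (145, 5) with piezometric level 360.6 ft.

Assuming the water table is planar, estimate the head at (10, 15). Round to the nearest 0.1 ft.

Three-point gradient (reference W1): Δ to W2 = (50, -25, +0.1), Δ to W3 = (60, -140, -0.1).
∂h/∂x = +0.003000, ∂h/∂y = +0.002000 (det = -5500).
h(10, 15) = 360.7 + (+0.003000)·(-75) + (+0.002000)·(-130) = 360.7 -0.225 -0.260 = 360.215 ft.

360.2 ft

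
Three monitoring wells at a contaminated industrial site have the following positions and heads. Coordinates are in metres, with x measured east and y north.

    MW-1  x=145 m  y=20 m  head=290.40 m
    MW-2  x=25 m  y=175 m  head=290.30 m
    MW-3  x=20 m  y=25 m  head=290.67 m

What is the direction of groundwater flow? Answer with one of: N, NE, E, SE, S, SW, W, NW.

Taking MW-1 as reference: MW-2−MW-1 = (-120, 155, -0.10); MW-3−MW-1 = (-125, 5, +0.27).
Determinant of the coordinate differences = (-120)·5 − (-125)·155 = 18775.
∂h/∂x = [(-0.10)·5 − (+0.27)·155] / 18775 = -0.002256
∂h/∂y = [(-120)·(+0.27) − (-125)·(-0.10)] / 18775 = -0.002391
Flow = −∇h = (+0.002256 east, +0.002391 north), which points northeast.

NE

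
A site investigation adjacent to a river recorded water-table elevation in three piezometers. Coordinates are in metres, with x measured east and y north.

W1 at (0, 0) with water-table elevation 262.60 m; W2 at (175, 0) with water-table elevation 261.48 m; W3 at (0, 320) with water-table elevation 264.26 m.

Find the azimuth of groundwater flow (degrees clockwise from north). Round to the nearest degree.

129°

∂h/∂x = (261.48 − 262.60) / (175 − 0) = -0.006400
∂h/∂y = (264.26 − 262.60) / (320 − 0) = +0.005187
Flow direction (−∇h) has components (+0.006400 E, -0.005187 N).
Azimuth = atan2(E, N) = atan2(+0.006400, -0.005187) = 129.0° ≈ 129°.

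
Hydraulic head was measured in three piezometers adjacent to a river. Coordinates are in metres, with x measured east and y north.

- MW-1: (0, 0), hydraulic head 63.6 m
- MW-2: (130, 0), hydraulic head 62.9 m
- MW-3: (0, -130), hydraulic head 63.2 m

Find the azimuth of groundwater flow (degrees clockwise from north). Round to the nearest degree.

120°

∂h/∂x = (62.9 − 63.6) / (130 − 0) = -0.005385
∂h/∂y = (63.2 − 63.6) / (-130 − 0) = +0.003077
Flow direction (−∇h) has components (+0.005385 E, -0.003077 N).
Azimuth = atan2(E, N) = atan2(+0.005385, -0.003077) = 119.7° ≈ 120°.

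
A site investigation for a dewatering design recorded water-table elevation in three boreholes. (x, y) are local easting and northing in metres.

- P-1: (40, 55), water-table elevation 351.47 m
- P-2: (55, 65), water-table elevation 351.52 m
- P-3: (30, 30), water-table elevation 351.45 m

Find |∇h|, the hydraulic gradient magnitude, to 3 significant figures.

0.00389

With h = a·x + b·y + c and P-1 as origin, the differences give:
  15·a + 10·b = +0.05
  (-10)·a + (-25)·b = -0.02
Eliminate b (×(-25) and ×10, subtract): -275·a = -1.050 → a = ∂h/∂x = +0.003818
Back-substitute: b = ∂h/∂y = -0.0007273.
|∇h| = √(0.003818² + -0.0007273²) = 0.003887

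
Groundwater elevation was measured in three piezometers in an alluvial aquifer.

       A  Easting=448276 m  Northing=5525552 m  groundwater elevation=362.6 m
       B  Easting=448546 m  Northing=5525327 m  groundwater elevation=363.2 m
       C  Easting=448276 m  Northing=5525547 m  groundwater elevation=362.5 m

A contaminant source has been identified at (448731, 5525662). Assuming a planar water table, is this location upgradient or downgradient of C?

upgradient

With h = a·x + b·y + c and A as origin, the differences give:
  270·a + (-225)·b = +0.6
  0·a + (-5)·b = -0.1
Eliminate b (×(-5) and ×(-225), subtract): -1350·a = -25.50 → a = ∂h/∂x = +0.01889
Back-substitute: b = ∂h/∂y = +0.02000.
Head at (448731, 5525662) = 362.6 + (+0.01889)·(455) + (+0.02000)·(110) = 373.39 m.
That is higher than the 362.5 m at C, so the point is upgradient.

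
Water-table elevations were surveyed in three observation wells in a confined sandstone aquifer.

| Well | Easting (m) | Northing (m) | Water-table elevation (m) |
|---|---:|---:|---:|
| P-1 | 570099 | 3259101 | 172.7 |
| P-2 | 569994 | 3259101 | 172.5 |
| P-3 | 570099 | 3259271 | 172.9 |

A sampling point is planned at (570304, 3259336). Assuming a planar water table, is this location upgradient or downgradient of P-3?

∂h/∂x = (172.5 − 172.7) / (569994 − 570099) = +0.001905
∂h/∂y = (172.9 − 172.7) / (3259271 − 3259101) = +0.001176
Head at (570304, 3259336) = 172.7 + (+0.001905)·(205) + (+0.001176)·(235) = 173.37 m.
That is higher than the 172.9 m at P-3, so the point is upgradient.

upgradient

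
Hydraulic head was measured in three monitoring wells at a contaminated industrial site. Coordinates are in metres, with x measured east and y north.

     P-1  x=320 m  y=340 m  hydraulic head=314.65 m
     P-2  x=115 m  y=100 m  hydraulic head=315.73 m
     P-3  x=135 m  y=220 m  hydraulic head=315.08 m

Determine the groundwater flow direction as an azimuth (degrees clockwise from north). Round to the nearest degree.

347°

Three-point gradient (reference P-1): Δ to P-2 = (-205, -240, +1.08), Δ to P-3 = (-185, -120, +0.43).
∂h/∂x = +0.001333, ∂h/∂y = -0.005639 (det = -19800).
Flow direction (−∇h) has components (-0.001333 E, +0.005639 N).
Azimuth = atan2(E, N) = atan2(-0.001333, +0.005639) = 346.7° ≈ 347°.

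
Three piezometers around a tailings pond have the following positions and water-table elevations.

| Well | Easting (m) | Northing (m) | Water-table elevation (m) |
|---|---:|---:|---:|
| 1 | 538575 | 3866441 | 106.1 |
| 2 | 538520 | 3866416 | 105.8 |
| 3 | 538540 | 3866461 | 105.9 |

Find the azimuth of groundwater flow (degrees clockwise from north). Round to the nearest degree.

Taking 1 as reference: 2−1 = (-55, -25, -0.3); 3−1 = (-35, 20, -0.2).
Determinant of the coordinate differences = (-55)·20 − (-35)·(-25) = -1975.
∂h/∂x = [(-0.3)·20 − (-0.2)·(-25)] / -1975 = +0.005570
∂h/∂y = [(-55)·(-0.2) − (-35)·(-0.3)] / -1975 = -0.0002532
Flow direction (−∇h) has components (-0.005570 E, +0.0002532 N).
Azimuth = atan2(E, N) = atan2(-0.005570, +0.0002532) = 272.6° ≈ 273°.

273°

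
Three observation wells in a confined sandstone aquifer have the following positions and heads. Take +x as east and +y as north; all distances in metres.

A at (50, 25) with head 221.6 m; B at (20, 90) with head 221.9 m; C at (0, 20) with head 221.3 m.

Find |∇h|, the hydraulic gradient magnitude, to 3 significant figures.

0.00882

With h = a·x + b·y + c and A as origin, the differences give:
  (-30)·a + 65·b = +0.3
  (-50)·a + (-5)·b = -0.3
Eliminate b (×(-5) and ×65, subtract): 3400·a = 18.00 → a = ∂h/∂x = +0.005294
Back-substitute: b = ∂h/∂y = +0.007059.
|∇h| = √(0.005294² + 0.007059²) = 0.008824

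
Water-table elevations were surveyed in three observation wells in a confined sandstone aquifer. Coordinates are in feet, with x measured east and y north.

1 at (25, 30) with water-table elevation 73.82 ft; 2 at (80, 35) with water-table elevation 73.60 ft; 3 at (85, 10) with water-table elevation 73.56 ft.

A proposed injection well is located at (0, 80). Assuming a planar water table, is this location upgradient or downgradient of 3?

upgradient

Three-point gradient (reference 1): Δ to 2 = (55, 5, -0.22), Δ to 3 = (60, -20, -0.26).
∂h/∂x = -0.004071, ∂h/∂y = +0.0007857 (det = -1400).
Head at (0, 80) = 73.82 + (-0.004071)·(-25) + (+0.0007857)·(50) = 73.96 ft.
That is higher than the 73.56 ft at 3, so the point is upgradient.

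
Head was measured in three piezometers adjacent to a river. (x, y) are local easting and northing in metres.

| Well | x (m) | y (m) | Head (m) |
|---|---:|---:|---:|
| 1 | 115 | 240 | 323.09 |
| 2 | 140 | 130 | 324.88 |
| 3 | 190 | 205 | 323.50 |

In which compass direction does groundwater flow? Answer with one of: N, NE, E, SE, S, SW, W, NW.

With h = a·x + b·y + c and 1 as origin, the differences give:
  25·a + (-110)·b = +1.79
  75·a + (-35)·b = +0.41
Eliminate b (×(-35) and ×(-110), subtract): 7375·a = -17.550 → a = ∂h/∂x = -0.002380
Back-substitute: b = ∂h/∂y = -0.01681.
Flow = −∇h = (+0.002380 east, +0.01681 north), which points north.

N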